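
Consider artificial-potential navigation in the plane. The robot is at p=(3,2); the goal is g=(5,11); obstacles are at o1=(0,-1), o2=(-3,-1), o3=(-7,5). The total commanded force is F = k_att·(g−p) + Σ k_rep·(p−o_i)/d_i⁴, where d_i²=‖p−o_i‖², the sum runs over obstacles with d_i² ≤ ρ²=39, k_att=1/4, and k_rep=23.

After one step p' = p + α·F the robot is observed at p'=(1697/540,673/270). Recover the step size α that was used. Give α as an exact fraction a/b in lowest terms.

α = 1/5

F_att = 1/4·(g−p) = 1/4·(2,9) = (0.5000,2.2500)
o1: d²=18 ≤ ρ²=39; F_rep = 23·(3,3)/18² = (0.2130,0.2130)
o2: d²=45 > ρ²=39 → inactive
o3: d²=109 > ρ²=39 → inactive
F = F_att + ΣF_rep = (0.7130,2.4630)
Δp = p'−p = (0.1426,0.4926); α = Δx/Fx = (77/540) / (77/108) = 1/5
check: Δy/Fy = (133/270) / (133/54) = 1/5 ✓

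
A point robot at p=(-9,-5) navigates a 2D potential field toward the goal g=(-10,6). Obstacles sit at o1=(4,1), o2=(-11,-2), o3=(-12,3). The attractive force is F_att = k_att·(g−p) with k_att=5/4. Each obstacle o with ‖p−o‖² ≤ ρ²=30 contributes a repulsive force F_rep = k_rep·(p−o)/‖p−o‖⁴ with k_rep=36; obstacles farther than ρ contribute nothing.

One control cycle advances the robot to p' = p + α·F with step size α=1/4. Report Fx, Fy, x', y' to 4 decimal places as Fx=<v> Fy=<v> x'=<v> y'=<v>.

F_att = 5/4·(g−p) = 5/4·(-1,11) = (-1.2500,13.7500)
o1: d²=205 > ρ²=30 → inactive
o2: d²=13 ≤ ρ²=30; F_rep = 36·(2,-3)/13² = (0.4260,-0.6391)
o3: d²=73 > ρ²=30 → inactive
F = F_att + ΣF_rep = (-0.8240,13.1109)
p' = p + 1/4·F = (-9.2060,-1.7223)

Fx=-0.8240 Fy=13.1109 x'=-9.2060 y'=-1.7223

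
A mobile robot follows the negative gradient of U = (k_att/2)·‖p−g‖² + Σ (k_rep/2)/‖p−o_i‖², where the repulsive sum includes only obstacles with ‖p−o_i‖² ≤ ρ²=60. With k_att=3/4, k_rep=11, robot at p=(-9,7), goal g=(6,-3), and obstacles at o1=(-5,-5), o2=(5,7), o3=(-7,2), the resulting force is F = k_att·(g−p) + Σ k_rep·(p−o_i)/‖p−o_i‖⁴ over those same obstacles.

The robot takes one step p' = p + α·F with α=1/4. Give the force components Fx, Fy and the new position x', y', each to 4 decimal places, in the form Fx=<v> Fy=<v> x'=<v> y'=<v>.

F_att = 3/4·(g−p) = 3/4·(15,-10) = (11.2500,-7.5000)
o1: d²=160 > ρ²=60 → inactive
o2: d²=196 > ρ²=60 → inactive
o3: d²=29 ≤ ρ²=60; F_rep = 11·(-2,5)/29² = (-0.0262,0.0654)
F = F_att + ΣF_rep = (11.2238,-7.4346)
p' = p + 1/4·F = (-6.1940,5.1413)

Fx=11.2238 Fy=-7.4346 x'=-6.1940 y'=5.1413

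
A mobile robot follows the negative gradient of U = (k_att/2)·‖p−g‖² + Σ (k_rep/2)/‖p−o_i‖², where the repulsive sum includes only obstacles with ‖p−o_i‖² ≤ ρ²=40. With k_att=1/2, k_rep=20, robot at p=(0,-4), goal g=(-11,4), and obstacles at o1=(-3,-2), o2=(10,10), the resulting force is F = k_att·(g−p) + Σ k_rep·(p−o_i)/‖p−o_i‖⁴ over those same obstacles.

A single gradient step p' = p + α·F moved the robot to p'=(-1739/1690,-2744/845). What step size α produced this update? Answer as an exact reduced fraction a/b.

α = 1/5

F_att = 1/2·(g−p) = 1/2·(-11,8) = (-5.5000,4.0000)
o1: d²=13 ≤ ρ²=40; F_rep = 20·(3,-2)/13² = (0.3550,-0.2367)
o2: d²=296 > ρ²=40 → inactive
F = F_att + ΣF_rep = (-5.1450,3.7633)
Δp = p'−p = (-1.0290,0.7527); α = Δx/Fx = (-1739/1690) / (-1739/338) = 1/5
check: Δy/Fy = (636/845) / (636/169) = 1/5 ✓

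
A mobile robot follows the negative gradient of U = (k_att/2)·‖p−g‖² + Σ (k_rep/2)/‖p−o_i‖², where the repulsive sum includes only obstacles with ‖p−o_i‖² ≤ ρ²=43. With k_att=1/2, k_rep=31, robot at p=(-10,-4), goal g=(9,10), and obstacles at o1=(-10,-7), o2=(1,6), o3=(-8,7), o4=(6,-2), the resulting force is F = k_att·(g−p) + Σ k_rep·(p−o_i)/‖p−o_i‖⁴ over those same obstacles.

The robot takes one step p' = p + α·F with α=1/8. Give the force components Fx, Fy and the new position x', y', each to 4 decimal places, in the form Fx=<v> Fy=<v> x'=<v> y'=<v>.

F_att = 1/2·(g−p) = 1/2·(19,14) = (9.5000,7.0000)
o1: d²=9 ≤ ρ²=43; F_rep = 31·(0,3)/9² = (0.0000,1.1481)
o2: d²=221 > ρ²=43 → inactive
o3: d²=125 > ρ²=43 → inactive
o4: d²=260 > ρ²=43 → inactive
F = F_att + ΣF_rep = (9.5000,8.1481)
p' = p + 1/8·F = (-8.8125,-2.9815)

Fx=9.5000 Fy=8.1481 x'=-8.8125 y'=-2.9815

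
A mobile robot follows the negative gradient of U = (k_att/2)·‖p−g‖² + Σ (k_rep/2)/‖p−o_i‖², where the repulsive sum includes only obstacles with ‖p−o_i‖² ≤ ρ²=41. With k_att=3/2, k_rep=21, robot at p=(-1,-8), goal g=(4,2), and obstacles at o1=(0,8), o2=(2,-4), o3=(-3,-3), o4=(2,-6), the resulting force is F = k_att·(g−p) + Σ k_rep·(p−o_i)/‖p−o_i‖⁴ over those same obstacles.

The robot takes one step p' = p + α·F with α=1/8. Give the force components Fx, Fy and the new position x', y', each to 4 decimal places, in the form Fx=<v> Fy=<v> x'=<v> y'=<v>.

Fx=7.0764 Fy=14.4922 x'=-0.1155 y'=-6.1885

F_att = 3/2·(g−p) = 3/2·(5,10) = (7.5000,15.0000)
o1: d²=257 > ρ²=41 → inactive
o2: d²=25 ≤ ρ²=41; F_rep = 21·(-3,-4)/25² = (-0.1008,-0.1344)
o3: d²=29 ≤ ρ²=41; F_rep = 21·(2,-5)/29² = (0.0499,-0.1249)
o4: d²=13 ≤ ρ²=41; F_rep = 21·(-3,-2)/13² = (-0.3728,-0.2485)
F = F_att + ΣF_rep = (7.0764,14.4922)
p' = p + 1/8·F = (-0.1155,-6.1885)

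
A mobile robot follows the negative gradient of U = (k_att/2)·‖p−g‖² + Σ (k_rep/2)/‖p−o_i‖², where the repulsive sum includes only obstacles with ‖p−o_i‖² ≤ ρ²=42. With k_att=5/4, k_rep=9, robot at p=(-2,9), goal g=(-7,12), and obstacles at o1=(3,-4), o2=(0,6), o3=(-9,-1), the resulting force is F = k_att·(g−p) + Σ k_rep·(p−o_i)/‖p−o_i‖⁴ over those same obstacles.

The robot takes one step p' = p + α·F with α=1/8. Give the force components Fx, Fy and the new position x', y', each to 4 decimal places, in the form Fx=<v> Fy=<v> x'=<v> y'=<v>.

F_att = 5/4·(g−p) = 5/4·(-5,3) = (-6.2500,3.7500)
o1: d²=194 > ρ²=42 → inactive
o2: d²=13 ≤ ρ²=42; F_rep = 9·(-2,3)/13² = (-0.1065,0.1598)
o3: d²=149 > ρ²=42 → inactive
F = F_att + ΣF_rep = (-6.3565,3.9098)
p' = p + 1/8·F = (-2.7946,9.4887)

Fx=-6.3565 Fy=3.9098 x'=-2.7946 y'=9.4887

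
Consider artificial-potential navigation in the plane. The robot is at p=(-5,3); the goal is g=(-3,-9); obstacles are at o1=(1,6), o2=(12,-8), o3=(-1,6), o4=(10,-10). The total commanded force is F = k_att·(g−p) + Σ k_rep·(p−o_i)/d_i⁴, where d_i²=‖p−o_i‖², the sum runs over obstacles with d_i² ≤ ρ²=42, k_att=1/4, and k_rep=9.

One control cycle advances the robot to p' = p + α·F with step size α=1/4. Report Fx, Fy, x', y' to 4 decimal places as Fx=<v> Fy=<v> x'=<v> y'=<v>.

Fx=0.4424 Fy=-3.0432 x'=-4.8894 y'=2.2392

F_att = 1/4·(g−p) = 1/4·(2,-12) = (0.5000,-3.0000)
o1: d²=45 > ρ²=42 → inactive
o2: d²=410 > ρ²=42 → inactive
o3: d²=25 ≤ ρ²=42; F_rep = 9·(-4,-3)/25² = (-0.0576,-0.0432)
o4: d²=394 > ρ²=42 → inactive
F = F_att + ΣF_rep = (0.4424,-3.0432)
p' = p + 1/4·F = (-4.8894,2.2392)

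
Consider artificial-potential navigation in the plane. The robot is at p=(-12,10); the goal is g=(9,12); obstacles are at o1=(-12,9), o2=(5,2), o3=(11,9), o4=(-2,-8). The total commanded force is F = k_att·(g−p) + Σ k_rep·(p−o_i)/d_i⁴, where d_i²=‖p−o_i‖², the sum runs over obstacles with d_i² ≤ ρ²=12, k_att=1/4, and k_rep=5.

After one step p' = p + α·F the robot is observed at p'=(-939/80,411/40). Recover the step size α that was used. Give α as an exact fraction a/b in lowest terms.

α = 1/20

F_att = 1/4·(g−p) = 1/4·(21,2) = (5.2500,0.5000)
o1: d²=1 ≤ ρ²=12; F_rep = 5·(0,1)/1² = (0.0000,5.0000)
o2: d²=353 > ρ²=12 → inactive
o3: d²=530 > ρ²=12 → inactive
o4: d²=424 > ρ²=12 → inactive
F = F_att + ΣF_rep = (5.2500,5.5000)
Δp = p'−p = (0.2625,0.2750); α = Δx/Fx = (21/80) / (21/4) = 1/20
check: Δy/Fy = (11/40) / (11/2) = 1/20 ✓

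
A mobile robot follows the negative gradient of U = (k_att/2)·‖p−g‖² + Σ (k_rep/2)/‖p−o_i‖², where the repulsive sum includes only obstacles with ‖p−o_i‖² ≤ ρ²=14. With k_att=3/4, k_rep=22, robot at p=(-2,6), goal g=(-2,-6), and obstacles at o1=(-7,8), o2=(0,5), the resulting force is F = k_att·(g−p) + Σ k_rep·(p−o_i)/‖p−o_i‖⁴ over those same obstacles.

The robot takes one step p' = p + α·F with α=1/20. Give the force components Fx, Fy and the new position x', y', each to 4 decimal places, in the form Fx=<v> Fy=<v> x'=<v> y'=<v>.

F_att = 3/4·(g−p) = 3/4·(0,-12) = (0.0000,-9.0000)
o1: d²=29 > ρ²=14 → inactive
o2: d²=5 ≤ ρ²=14; F_rep = 22·(-2,1)/5² = (-1.7600,0.8800)
F = F_att + ΣF_rep = (-1.7600,-8.1200)
p' = p + 1/20·F = (-2.0880,5.5940)

Fx=-1.7600 Fy=-8.1200 x'=-2.0880 y'=5.5940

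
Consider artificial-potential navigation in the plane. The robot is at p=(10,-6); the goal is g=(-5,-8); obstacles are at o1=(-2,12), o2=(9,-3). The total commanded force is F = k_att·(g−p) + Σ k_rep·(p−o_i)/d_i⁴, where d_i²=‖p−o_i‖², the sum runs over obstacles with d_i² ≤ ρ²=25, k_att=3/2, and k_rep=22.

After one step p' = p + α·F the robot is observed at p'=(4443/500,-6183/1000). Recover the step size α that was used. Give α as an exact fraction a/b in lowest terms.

α = 1/20

F_att = 3/2·(g−p) = 3/2·(-15,-2) = (-22.5000,-3.0000)
o1: d²=468 > ρ²=25 → inactive
o2: d²=10 ≤ ρ²=25; F_rep = 22·(1,-3)/10² = (0.2200,-0.6600)
F = F_att + ΣF_rep = (-22.2800,-3.6600)
Δp = p'−p = (-1.1140,-0.1830); α = Δx/Fx = (-557/500) / (-557/25) = 1/20
check: Δy/Fy = (-183/1000) / (-183/50) = 1/20 ✓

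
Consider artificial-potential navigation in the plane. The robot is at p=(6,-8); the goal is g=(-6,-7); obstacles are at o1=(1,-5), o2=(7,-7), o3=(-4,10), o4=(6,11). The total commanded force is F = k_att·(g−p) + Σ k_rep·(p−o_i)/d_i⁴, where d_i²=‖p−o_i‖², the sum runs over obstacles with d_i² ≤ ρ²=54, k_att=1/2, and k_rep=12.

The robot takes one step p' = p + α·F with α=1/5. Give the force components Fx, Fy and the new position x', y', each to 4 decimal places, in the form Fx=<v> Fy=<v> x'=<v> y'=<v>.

F_att = 1/2·(g−p) = 1/2·(-12,1) = (-6.0000,0.5000)
o1: d²=34 ≤ ρ²=54; F_rep = 12·(5,-3)/34² = (0.0519,-0.0311)
o2: d²=2 ≤ ρ²=54; F_rep = 12·(-1,-1)/2² = (-3.0000,-3.0000)
o3: d²=424 > ρ²=54 → inactive
o4: d²=361 > ρ²=54 → inactive
F = F_att + ΣF_rep = (-8.9481,-2.5311)
p' = p + 1/5·F = (4.2104,-8.5062)

Fx=-8.9481 Fy=-2.5311 x'=4.2104 y'=-8.5062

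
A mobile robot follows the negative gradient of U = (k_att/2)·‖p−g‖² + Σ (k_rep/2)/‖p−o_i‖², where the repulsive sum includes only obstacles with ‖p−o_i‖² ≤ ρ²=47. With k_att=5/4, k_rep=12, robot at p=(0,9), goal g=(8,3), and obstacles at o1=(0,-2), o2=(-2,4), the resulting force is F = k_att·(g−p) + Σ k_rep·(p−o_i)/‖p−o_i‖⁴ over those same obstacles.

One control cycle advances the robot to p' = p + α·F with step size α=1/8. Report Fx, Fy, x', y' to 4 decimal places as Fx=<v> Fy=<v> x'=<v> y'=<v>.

F_att = 5/4·(g−p) = 5/4·(8,-6) = (10.0000,-7.5000)
o1: d²=121 > ρ²=47 → inactive
o2: d²=29 ≤ ρ²=47; F_rep = 12·(2,5)/29² = (0.0285,0.0713)
F = F_att + ΣF_rep = (10.0285,-7.4287)
p' = p + 1/8·F = (1.2536,8.0714)

Fx=10.0285 Fy=-7.4287 x'=1.2536 y'=8.0714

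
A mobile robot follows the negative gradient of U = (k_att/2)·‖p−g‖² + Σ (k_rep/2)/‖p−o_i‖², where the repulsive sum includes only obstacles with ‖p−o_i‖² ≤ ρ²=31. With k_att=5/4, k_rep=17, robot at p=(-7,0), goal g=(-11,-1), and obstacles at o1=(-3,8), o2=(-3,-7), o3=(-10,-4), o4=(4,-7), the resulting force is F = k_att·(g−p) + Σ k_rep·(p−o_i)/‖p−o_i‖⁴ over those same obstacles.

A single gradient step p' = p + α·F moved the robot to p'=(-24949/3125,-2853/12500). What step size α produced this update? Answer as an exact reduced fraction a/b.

F_att = 5/4·(g−p) = 5/4·(-4,-1) = (-5.0000,-1.2500)
o1: d²=80 > ρ²=31 → inactive
o2: d²=65 > ρ²=31 → inactive
o3: d²=25 ≤ ρ²=31; F_rep = 17·(3,4)/25² = (0.0816,0.1088)
o4: d²=170 > ρ²=31 → inactive
F = F_att + ΣF_rep = (-4.9184,-1.1412)
Δp = p'−p = (-0.9837,-0.2282); α = Δx/Fx = (-3074/3125) / (-3074/625) = 1/5
check: Δy/Fy = (-2853/12500) / (-2853/2500) = 1/5 ✓

α = 1/5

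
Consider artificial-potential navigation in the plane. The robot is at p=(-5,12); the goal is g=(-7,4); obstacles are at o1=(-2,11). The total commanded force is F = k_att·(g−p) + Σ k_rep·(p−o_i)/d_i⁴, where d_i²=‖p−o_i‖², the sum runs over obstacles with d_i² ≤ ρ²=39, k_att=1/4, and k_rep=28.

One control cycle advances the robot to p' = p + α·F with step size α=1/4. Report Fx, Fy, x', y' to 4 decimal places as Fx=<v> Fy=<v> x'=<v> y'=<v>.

Fx=-1.3400 Fy=-1.7200 x'=-5.3350 y'=11.5700

F_att = 1/4·(g−p) = 1/4·(-2,-8) = (-0.5000,-2.0000)
o1: d²=10 ≤ ρ²=39; F_rep = 28·(-3,1)/10² = (-0.8400,0.2800)
F = F_att + ΣF_rep = (-1.3400,-1.7200)
p' = p + 1/4·F = (-5.3350,11.5700)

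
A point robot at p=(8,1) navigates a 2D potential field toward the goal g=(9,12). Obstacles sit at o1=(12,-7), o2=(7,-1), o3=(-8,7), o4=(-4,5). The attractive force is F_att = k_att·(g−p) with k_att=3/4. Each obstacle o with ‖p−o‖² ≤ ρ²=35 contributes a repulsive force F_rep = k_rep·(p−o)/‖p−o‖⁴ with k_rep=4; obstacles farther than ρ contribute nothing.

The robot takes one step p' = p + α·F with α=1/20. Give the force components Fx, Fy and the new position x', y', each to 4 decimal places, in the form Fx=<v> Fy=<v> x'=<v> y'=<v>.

Fx=0.9100 Fy=8.5700 x'=8.0455 y'=1.4285

F_att = 3/4·(g−p) = 3/4·(1,11) = (0.7500,8.2500)
o1: d²=80 > ρ²=35 → inactive
o2: d²=5 ≤ ρ²=35; F_rep = 4·(1,2)/5² = (0.1600,0.3200)
o3: d²=292 > ρ²=35 → inactive
o4: d²=160 > ρ²=35 → inactive
F = F_att + ΣF_rep = (0.9100,8.5700)
p' = p + 1/20·F = (8.0455,1.4285)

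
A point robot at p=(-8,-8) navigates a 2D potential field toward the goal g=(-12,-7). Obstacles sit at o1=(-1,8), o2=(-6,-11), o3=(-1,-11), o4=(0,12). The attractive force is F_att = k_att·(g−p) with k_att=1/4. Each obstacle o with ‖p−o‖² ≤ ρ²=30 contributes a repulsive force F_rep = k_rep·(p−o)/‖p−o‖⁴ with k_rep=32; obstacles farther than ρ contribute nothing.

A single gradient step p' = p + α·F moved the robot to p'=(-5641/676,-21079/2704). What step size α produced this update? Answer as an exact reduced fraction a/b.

F_att = 1/4·(g−p) = 1/4·(-4,1) = (-1.0000,0.2500)
o1: d²=305 > ρ²=30 → inactive
o2: d²=13 ≤ ρ²=30; F_rep = 32·(-2,3)/13² = (-0.3787,0.5680)
o3: d²=58 > ρ²=30 → inactive
o4: d²=464 > ρ²=30 → inactive
F = F_att + ΣF_rep = (-1.3787,0.8180)
Δp = p'−p = (-0.3447,0.2045); α = Δx/Fx = (-233/676) / (-233/169) = 1/4
check: Δy/Fy = (553/2704) / (553/676) = 1/4 ✓

α = 1/4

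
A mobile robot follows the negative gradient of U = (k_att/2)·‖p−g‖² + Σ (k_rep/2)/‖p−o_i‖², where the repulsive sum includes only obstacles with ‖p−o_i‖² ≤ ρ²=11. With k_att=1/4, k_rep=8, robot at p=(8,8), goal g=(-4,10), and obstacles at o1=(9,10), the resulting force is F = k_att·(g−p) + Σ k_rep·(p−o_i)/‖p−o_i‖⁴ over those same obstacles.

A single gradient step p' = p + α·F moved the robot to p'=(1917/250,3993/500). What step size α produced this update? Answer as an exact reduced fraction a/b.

α = 1/10

F_att = 1/4·(g−p) = 1/4·(-12,2) = (-3.0000,0.5000)
o1: d²=5 ≤ ρ²=11; F_rep = 8·(-1,-2)/5² = (-0.3200,-0.6400)
F = F_att + ΣF_rep = (-3.3200,-0.1400)
Δp = p'−p = (-0.3320,-0.0140); α = Δx/Fx = (-83/250) / (-83/25) = 1/10
check: Δy/Fy = (-7/500) / (-7/50) = 1/10 ✓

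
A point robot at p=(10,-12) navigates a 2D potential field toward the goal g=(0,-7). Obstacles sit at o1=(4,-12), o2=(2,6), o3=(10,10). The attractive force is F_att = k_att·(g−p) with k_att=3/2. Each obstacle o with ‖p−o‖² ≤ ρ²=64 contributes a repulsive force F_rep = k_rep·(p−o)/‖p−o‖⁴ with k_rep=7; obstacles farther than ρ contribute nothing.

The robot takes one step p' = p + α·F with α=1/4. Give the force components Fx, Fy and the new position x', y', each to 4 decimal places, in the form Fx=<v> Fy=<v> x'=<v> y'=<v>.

Fx=-14.9676 Fy=7.5000 x'=6.2581 y'=-10.1250

F_att = 3/2·(g−p) = 3/2·(-10,5) = (-15.0000,7.5000)
o1: d²=36 ≤ ρ²=64; F_rep = 7·(6,0)/36² = (0.0324,0.0000)
o2: d²=388 > ρ²=64 → inactive
o3: d²=484 > ρ²=64 → inactive
F = F_att + ΣF_rep = (-14.9676,7.5000)
p' = p + 1/4·F = (6.2581,-10.1250)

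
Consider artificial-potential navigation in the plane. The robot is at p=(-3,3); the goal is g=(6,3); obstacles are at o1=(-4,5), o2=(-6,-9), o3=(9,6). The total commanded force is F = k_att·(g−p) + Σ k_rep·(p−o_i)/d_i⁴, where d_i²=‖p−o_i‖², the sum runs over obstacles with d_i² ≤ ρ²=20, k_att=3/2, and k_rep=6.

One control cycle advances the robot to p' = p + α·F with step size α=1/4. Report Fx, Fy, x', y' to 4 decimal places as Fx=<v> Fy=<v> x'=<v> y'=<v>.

Fx=13.7400 Fy=-0.4800 x'=0.4350 y'=2.8800

F_att = 3/2·(g−p) = 3/2·(9,0) = (13.5000,0.0000)
o1: d²=5 ≤ ρ²=20; F_rep = 6·(1,-2)/5² = (0.2400,-0.4800)
o2: d²=153 > ρ²=20 → inactive
o3: d²=153 > ρ²=20 → inactive
F = F_att + ΣF_rep = (13.7400,-0.4800)
p' = p + 1/4·F = (0.4350,2.8800)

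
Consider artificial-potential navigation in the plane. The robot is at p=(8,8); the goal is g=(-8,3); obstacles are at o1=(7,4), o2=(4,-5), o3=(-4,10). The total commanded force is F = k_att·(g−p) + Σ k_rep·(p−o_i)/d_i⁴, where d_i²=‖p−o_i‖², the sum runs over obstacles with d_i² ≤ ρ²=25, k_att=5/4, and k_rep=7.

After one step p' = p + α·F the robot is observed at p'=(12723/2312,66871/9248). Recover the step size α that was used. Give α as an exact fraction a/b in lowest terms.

F_att = 5/4·(g−p) = 5/4·(-16,-5) = (-20.0000,-6.2500)
o1: d²=17 ≤ ρ²=25; F_rep = 7·(1,4)/17² = (0.0242,0.0969)
o2: d²=185 > ρ²=25 → inactive
o3: d²=148 > ρ²=25 → inactive
F = F_att + ΣF_rep = (-19.9758,-6.1531)
Δp = p'−p = (-2.4970,-0.7691); α = Δx/Fx = (-5773/2312) / (-5773/289) = 1/8
check: Δy/Fy = (-7113/9248) / (-7113/1156) = 1/8 ✓

α = 1/8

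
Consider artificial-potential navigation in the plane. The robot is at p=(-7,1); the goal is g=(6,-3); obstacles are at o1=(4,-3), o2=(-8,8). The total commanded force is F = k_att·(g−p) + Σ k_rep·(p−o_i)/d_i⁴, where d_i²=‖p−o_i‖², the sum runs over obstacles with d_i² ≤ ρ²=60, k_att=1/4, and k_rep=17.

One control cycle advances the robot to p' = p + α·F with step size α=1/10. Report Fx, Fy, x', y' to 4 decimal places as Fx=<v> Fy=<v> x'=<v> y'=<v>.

F_att = 1/4·(g−p) = 1/4·(13,-4) = (3.2500,-1.0000)
o1: d²=137 > ρ²=60 → inactive
o2: d²=50 ≤ ρ²=60; F_rep = 17·(1,-7)/50² = (0.0068,-0.0476)
F = F_att + ΣF_rep = (3.2568,-1.0476)
p' = p + 1/10·F = (-6.6743,0.8952)

Fx=3.2568 Fy=-1.0476 x'=-6.6743 y'=0.8952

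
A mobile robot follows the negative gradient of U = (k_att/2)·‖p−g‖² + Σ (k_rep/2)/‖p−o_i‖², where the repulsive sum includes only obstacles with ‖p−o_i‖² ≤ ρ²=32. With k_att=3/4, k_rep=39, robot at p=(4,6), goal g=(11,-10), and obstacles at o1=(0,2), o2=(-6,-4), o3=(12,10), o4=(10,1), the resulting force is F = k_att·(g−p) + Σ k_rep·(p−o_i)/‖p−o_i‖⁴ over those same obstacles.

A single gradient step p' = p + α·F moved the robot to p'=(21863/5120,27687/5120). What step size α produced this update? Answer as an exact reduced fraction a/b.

F_att = 3/4·(g−p) = 3/4·(7,-16) = (5.2500,-12.0000)
o1: d²=32 ≤ ρ²=32; F_rep = 39·(4,4)/32² = (0.1523,0.1523)
o2: d²=200 > ρ²=32 → inactive
o3: d²=80 > ρ²=32 → inactive
o4: d²=61 > ρ²=32 → inactive
F = F_att + ΣF_rep = (5.4023,-11.8477)
Δp = p'−p = (0.2701,-0.5924); α = Δx/Fx = (1383/5120) / (1383/256) = 1/20
check: Δy/Fy = (-3033/5120) / (-3033/256) = 1/20 ✓

α = 1/20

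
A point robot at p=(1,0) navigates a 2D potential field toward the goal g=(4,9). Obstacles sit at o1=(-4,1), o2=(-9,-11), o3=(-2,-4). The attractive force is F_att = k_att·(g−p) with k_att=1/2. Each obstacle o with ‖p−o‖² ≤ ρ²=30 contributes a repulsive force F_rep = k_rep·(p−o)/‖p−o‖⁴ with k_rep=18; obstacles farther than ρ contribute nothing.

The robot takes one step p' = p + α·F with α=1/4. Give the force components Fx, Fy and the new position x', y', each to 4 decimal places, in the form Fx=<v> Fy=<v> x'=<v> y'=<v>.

Fx=1.7195 Fy=4.5886 x'=1.4299 y'=1.1471

F_att = 1/2·(g−p) = 1/2·(3,9) = (1.5000,4.5000)
o1: d²=26 ≤ ρ²=30; F_rep = 18·(5,-1)/26² = (0.1331,-0.0266)
o2: d²=221 > ρ²=30 → inactive
o3: d²=25 ≤ ρ²=30; F_rep = 18·(3,4)/25² = (0.0864,0.1152)
F = F_att + ΣF_rep = (1.7195,4.5886)
p' = p + 1/4·F = (1.4299,1.1471)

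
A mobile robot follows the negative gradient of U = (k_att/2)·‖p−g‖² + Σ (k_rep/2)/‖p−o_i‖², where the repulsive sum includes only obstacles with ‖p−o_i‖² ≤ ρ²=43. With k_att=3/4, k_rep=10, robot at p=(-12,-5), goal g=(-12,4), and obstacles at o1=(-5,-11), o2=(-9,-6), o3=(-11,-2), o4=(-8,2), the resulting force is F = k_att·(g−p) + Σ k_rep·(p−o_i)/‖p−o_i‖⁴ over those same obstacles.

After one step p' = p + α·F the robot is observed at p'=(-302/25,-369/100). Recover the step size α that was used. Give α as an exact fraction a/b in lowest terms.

α = 1/5

F_att = 3/4·(g−p) = 3/4·(0,9) = (0.0000,6.7500)
o1: d²=85 > ρ²=43 → inactive
o2: d²=10 ≤ ρ²=43; F_rep = 10·(-3,1)/10² = (-0.3000,0.1000)
o3: d²=10 ≤ ρ²=43; F_rep = 10·(-1,-3)/10² = (-0.1000,-0.3000)
o4: d²=65 > ρ²=43 → inactive
F = F_att + ΣF_rep = (-0.4000,6.5500)
Δp = p'−p = (-0.0800,1.3100); α = Δx/Fx = (-2/25) / (-2/5) = 1/5
check: Δy/Fy = (131/100) / (131/20) = 1/5 ✓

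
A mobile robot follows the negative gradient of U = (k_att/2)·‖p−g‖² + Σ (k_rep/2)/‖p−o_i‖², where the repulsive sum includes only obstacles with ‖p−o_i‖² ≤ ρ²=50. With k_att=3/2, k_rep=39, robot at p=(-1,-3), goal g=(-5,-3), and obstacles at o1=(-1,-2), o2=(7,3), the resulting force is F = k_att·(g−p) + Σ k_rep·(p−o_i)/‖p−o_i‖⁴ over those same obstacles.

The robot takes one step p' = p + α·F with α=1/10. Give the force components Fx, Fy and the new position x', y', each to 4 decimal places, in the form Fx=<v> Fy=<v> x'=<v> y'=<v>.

F_att = 3/2·(g−p) = 3/2·(-4,0) = (-6.0000,0.0000)
o1: d²=1 ≤ ρ²=50; F_rep = 39·(0,-1)/1² = (0.0000,-39.0000)
o2: d²=100 > ρ²=50 → inactive
F = F_att + ΣF_rep = (-6.0000,-39.0000)
p' = p + 1/10·F = (-1.6000,-6.9000)

Fx=-6.0000 Fy=-39.0000 x'=-1.6000 y'=-6.9000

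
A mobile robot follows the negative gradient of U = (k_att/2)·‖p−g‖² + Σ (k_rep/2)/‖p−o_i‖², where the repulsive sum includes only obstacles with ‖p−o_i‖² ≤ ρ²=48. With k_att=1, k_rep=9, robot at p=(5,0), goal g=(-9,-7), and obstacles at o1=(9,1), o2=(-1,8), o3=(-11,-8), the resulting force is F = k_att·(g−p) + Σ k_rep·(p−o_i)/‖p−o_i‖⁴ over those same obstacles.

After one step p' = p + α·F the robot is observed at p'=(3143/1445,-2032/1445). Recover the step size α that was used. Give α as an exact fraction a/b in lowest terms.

α = 1/5

F_att = 1·(g−p) = 1·(-14,-7) = (-14.0000,-7.0000)
o1: d²=17 ≤ ρ²=48; F_rep = 9·(-4,-1)/17² = (-0.1246,-0.0311)
o2: d²=100 > ρ²=48 → inactive
o3: d²=320 > ρ²=48 → inactive
F = F_att + ΣF_rep = (-14.1246,-7.0311)
Δp = p'−p = (-2.8249,-1.4062); α = Δx/Fx = (-4082/1445) / (-4082/289) = 1/5
check: Δy/Fy = (-2032/1445) / (-2032/289) = 1/5 ✓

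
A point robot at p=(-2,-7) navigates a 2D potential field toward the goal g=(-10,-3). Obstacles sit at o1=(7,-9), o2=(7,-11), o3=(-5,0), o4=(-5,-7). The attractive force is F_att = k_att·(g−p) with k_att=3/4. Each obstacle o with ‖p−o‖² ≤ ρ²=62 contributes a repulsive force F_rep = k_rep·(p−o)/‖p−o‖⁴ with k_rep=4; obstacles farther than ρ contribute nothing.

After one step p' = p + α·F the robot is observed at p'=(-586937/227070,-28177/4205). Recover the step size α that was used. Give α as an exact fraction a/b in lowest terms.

α = 1/10

F_att = 3/4·(g−p) = 3/4·(-8,4) = (-6.0000,3.0000)
o1: d²=85 > ρ²=62 → inactive
o2: d²=97 > ρ²=62 → inactive
o3: d²=58 ≤ ρ²=62; F_rep = 4·(3,-7)/58² = (0.0036,-0.0083)
o4: d²=9 ≤ ρ²=62; F_rep = 4·(3,0)/9² = (0.1481,0.0000)
F = F_att + ΣF_rep = (-5.8483,2.9917)
Δp = p'−p = (-0.5848,0.2992); α = Δx/Fx = (-132797/227070) / (-132797/22707) = 1/10
check: Δy/Fy = (1258/4205) / (2516/841) = 1/10 ✓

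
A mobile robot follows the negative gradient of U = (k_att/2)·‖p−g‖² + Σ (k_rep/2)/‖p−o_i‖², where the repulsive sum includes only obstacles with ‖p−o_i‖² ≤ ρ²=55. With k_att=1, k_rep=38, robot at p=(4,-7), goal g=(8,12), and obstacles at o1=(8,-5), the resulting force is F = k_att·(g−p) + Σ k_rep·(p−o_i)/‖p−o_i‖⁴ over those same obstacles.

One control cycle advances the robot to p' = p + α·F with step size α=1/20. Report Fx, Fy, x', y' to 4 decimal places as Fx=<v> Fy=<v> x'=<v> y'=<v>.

Fx=3.6200 Fy=18.8100 x'=4.1810 y'=-6.0595

F_att = 1·(g−p) = 1·(4,19) = (4.0000,19.0000)
o1: d²=20 ≤ ρ²=55; F_rep = 38·(-4,-2)/20² = (-0.3800,-0.1900)
F = F_att + ΣF_rep = (3.6200,18.8100)
p' = p + 1/20·F = (4.1810,-6.0595)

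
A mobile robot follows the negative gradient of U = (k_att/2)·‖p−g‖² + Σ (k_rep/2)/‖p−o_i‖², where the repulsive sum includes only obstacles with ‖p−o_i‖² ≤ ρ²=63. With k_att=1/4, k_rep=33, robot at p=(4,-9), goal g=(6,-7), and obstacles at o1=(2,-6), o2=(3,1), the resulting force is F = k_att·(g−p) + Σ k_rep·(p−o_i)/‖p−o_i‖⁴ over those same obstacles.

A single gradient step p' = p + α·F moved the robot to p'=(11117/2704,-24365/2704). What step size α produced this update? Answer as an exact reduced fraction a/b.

F_att = 1/4·(g−p) = 1/4·(2,2) = (0.5000,0.5000)
o1: d²=13 ≤ ρ²=63; F_rep = 33·(2,-3)/13² = (0.3905,-0.5858)
o2: d²=101 > ρ²=63 → inactive
F = F_att + ΣF_rep = (0.8905,-0.0858)
Δp = p'−p = (0.1113,-0.0107); α = Δx/Fx = (301/2704) / (301/338) = 1/8
check: Δy/Fy = (-29/2704) / (-29/338) = 1/8 ✓

α = 1/8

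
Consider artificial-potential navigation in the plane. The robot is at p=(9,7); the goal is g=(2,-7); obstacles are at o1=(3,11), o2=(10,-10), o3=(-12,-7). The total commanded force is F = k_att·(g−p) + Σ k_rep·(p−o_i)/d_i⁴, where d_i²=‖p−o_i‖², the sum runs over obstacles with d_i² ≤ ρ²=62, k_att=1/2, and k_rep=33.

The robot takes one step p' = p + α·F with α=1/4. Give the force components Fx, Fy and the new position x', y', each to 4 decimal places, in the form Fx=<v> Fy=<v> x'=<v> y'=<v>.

Fx=-3.4268 Fy=-7.0488 x'=8.1433 y'=5.2378

F_att = 1/2·(g−p) = 1/2·(-7,-14) = (-3.5000,-7.0000)
o1: d²=52 ≤ ρ²=62; F_rep = 33·(6,-4)/52² = (0.0732,-0.0488)
o2: d²=290 > ρ²=62 → inactive
o3: d²=637 > ρ²=62 → inactive
F = F_att + ΣF_rep = (-3.4268,-7.0488)
p' = p + 1/4·F = (8.1433,5.2378)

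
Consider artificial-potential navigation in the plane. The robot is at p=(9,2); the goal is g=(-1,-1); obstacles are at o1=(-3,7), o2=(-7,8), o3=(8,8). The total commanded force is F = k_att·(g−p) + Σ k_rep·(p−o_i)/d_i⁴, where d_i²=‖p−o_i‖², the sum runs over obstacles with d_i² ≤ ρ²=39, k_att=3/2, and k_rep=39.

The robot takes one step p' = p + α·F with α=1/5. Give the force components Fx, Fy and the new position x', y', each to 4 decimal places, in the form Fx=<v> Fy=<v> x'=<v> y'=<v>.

F_att = 3/2·(g−p) = 3/2·(-10,-3) = (-15.0000,-4.5000)
o1: d²=169 > ρ²=39 → inactive
o2: d²=292 > ρ²=39 → inactive
o3: d²=37 ≤ ρ²=39; F_rep = 39·(1,-6)/37² = (0.0285,-0.1709)
F = F_att + ΣF_rep = (-14.9715,-4.6709)
p' = p + 1/5·F = (6.0057,1.0658)

Fx=-14.9715 Fy=-4.6709 x'=6.0057 y'=1.0658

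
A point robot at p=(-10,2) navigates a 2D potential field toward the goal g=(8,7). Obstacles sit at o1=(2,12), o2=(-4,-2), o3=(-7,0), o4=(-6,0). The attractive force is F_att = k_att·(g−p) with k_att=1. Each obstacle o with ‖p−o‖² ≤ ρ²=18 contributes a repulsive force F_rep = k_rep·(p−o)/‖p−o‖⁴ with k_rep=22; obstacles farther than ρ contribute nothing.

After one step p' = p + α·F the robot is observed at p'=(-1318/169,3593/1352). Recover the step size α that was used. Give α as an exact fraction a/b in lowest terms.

F_att = 1·(g−p) = 1·(18,5) = (18.0000,5.0000)
o1: d²=244 > ρ²=18 → inactive
o2: d²=52 > ρ²=18 → inactive
o3: d²=13 ≤ ρ²=18; F_rep = 22·(-3,2)/13² = (-0.3905,0.2604)
o4: d²=20 > ρ²=18 → inactive
F = F_att + ΣF_rep = (17.6095,5.2604)
Δp = p'−p = (2.2012,0.6575); α = Δx/Fx = (372/169) / (2976/169) = 1/8
check: Δy/Fy = (889/1352) / (889/169) = 1/8 ✓

α = 1/8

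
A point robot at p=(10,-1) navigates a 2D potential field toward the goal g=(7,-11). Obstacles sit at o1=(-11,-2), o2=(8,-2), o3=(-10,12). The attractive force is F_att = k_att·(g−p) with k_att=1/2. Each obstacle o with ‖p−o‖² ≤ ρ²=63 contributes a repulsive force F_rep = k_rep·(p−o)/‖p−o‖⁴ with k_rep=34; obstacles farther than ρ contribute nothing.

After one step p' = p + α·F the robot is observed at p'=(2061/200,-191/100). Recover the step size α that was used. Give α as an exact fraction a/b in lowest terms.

F_att = 1/2·(g−p) = 1/2·(-3,-10) = (-1.5000,-5.0000)
o1: d²=442 > ρ²=63 → inactive
o2: d²=5 ≤ ρ²=63; F_rep = 34·(2,1)/5² = (2.7200,1.3600)
o3: d²=569 > ρ²=63 → inactive
F = F_att + ΣF_rep = (1.2200,-3.6400)
Δp = p'−p = (0.3050,-0.9100); α = Δx/Fx = (61/200) / (61/50) = 1/4
check: Δy/Fy = (-91/100) / (-91/25) = 1/4 ✓

α = 1/4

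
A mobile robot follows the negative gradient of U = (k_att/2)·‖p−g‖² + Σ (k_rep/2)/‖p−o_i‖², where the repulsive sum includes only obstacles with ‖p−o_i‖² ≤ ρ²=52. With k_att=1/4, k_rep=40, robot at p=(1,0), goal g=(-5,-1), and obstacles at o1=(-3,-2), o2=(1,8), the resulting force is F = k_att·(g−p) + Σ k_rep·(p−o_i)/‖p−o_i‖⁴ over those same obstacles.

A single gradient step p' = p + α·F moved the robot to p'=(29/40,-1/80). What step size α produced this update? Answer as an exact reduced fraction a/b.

F_att = 1/4·(g−p) = 1/4·(-6,-1) = (-1.5000,-0.2500)
o1: d²=20 ≤ ρ²=52; F_rep = 40·(4,2)/20² = (0.4000,0.2000)
o2: d²=64 > ρ²=52 → inactive
F = F_att + ΣF_rep = (-1.1000,-0.0500)
Δp = p'−p = (-0.2750,-0.0125); α = Δx/Fx = (-11/40) / (-11/10) = 1/4
check: Δy/Fy = (-1/80) / (-1/20) = 1/4 ✓

α = 1/4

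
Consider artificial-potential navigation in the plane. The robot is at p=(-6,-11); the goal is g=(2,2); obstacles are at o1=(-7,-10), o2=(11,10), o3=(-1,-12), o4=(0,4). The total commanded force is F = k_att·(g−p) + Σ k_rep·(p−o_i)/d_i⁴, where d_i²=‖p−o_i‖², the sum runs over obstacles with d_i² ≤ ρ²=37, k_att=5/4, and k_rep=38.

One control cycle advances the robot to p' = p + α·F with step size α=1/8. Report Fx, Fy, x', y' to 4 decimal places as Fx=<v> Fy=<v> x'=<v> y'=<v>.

Fx=19.2189 Fy=6.8062 x'=-3.5976 y'=-10.1492

F_att = 5/4·(g−p) = 5/4·(8,13) = (10.0000,16.2500)
o1: d²=2 ≤ ρ²=37; F_rep = 38·(1,-1)/2² = (9.5000,-9.5000)
o2: d²=730 > ρ²=37 → inactive
o3: d²=26 ≤ ρ²=37; F_rep = 38·(-5,1)/26² = (-0.2811,0.0562)
o4: d²=261 > ρ²=37 → inactive
F = F_att + ΣF_rep = (19.2189,6.8062)
p' = p + 1/8·F = (-3.5976,-10.1492)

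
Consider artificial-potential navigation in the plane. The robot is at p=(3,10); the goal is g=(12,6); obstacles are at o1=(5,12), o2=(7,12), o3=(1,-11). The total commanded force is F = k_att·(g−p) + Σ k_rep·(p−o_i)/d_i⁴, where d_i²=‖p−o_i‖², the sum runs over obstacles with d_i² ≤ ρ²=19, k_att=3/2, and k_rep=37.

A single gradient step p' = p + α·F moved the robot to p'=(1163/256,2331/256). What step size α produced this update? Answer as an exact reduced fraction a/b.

F_att = 3/2·(g−p) = 3/2·(9,-4) = (13.5000,-6.0000)
o1: d²=8 ≤ ρ²=19; F_rep = 37·(-2,-2)/8² = (-1.1562,-1.1562)
o2: d²=20 > ρ²=19 → inactive
o3: d²=445 > ρ²=19 → inactive
F = F_att + ΣF_rep = (12.3438,-7.1562)
Δp = p'−p = (1.5430,-0.8945); α = Δx/Fx = (395/256) / (395/32) = 1/8
check: Δy/Fy = (-229/256) / (-229/32) = 1/8 ✓

α = 1/8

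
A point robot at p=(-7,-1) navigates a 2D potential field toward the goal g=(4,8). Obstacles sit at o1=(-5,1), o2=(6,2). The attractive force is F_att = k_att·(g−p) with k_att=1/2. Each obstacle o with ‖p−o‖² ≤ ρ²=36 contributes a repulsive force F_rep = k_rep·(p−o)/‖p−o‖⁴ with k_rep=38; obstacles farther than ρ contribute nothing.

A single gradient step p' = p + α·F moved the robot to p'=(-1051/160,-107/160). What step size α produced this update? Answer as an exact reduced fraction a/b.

F_att = 1/2·(g−p) = 1/2·(11,9) = (5.5000,4.5000)
o1: d²=8 ≤ ρ²=36; F_rep = 38·(-2,-2)/8² = (-1.1875,-1.1875)
o2: d²=178 > ρ²=36 → inactive
F = F_att + ΣF_rep = (4.3125,3.3125)
Δp = p'−p = (0.4313,0.3312); α = Δx/Fx = (69/160) / (69/16) = 1/10
check: Δy/Fy = (53/160) / (53/16) = 1/10 ✓

α = 1/10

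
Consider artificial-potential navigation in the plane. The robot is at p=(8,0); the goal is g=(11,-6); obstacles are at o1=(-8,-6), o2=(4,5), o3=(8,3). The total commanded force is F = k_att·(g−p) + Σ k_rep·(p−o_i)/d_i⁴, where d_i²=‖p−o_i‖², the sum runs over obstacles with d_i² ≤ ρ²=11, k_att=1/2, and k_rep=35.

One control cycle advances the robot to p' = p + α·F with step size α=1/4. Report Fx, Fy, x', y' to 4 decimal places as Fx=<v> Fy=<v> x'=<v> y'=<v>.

F_att = 1/2·(g−p) = 1/2·(3,-6) = (1.5000,-3.0000)
o1: d²=292 > ρ²=11 → inactive
o2: d²=41 > ρ²=11 → inactive
o3: d²=9 ≤ ρ²=11; F_rep = 35·(0,-3)/9² = (0.0000,-1.2963)
F = F_att + ΣF_rep = (1.5000,-4.2963)
p' = p + 1/4·F = (8.3750,-1.0741)

Fx=1.5000 Fy=-4.2963 x'=8.3750 y'=-1.0741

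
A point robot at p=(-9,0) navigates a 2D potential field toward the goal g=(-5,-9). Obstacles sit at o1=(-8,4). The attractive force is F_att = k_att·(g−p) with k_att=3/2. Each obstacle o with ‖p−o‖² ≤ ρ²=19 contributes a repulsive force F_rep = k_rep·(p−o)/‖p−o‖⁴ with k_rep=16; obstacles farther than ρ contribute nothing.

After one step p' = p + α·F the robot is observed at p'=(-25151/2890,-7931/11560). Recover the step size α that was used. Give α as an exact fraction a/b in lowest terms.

F_att = 3/2·(g−p) = 3/2·(4,-9) = (6.0000,-13.5000)
o1: d²=17 ≤ ρ²=19; F_rep = 16·(-1,-4)/17² = (-0.0554,-0.2215)
F = F_att + ΣF_rep = (5.9446,-13.7215)
Δp = p'−p = (0.2972,-0.6861); α = Δx/Fx = (859/2890) / (1718/289) = 1/20
check: Δy/Fy = (-7931/11560) / (-7931/578) = 1/20 ✓

α = 1/20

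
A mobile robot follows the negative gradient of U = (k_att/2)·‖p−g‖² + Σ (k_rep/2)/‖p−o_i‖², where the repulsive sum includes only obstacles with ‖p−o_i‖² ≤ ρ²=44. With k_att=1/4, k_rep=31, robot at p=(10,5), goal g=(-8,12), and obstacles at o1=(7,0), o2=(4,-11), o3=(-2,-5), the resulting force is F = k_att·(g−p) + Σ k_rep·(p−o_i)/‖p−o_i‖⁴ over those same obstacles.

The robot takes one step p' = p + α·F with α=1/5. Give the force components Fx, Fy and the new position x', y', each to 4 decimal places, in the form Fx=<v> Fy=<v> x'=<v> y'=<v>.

F_att = 1/4·(g−p) = 1/4·(-18,7) = (-4.5000,1.7500)
o1: d²=34 ≤ ρ²=44; F_rep = 31·(3,5)/34² = (0.0804,0.1341)
o2: d²=292 > ρ²=44 → inactive
o3: d²=244 > ρ²=44 → inactive
F = F_att + ΣF_rep = (-4.4196,1.8841)
p' = p + 1/5·F = (9.1161,5.3768)

Fx=-4.4196 Fy=1.8841 x'=9.1161 y'=5.3768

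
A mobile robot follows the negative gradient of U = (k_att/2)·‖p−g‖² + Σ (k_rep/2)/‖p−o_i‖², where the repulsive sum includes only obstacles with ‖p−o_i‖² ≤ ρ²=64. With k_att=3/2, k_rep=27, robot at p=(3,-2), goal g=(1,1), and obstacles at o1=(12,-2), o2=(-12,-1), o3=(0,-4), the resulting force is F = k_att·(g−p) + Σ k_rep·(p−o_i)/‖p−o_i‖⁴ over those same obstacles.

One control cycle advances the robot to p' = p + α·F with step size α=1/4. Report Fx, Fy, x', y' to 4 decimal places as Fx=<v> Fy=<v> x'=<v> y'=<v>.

Fx=-2.5207 Fy=4.8195 x'=2.3698 y'=-0.7951

F_att = 3/2·(g−p) = 3/2·(-2,3) = (-3.0000,4.5000)
o1: d²=81 > ρ²=64 → inactive
o2: d²=226 > ρ²=64 → inactive
o3: d²=13 ≤ ρ²=64; F_rep = 27·(3,2)/13² = (0.4793,0.3195)
F = F_att + ΣF_rep = (-2.5207,4.8195)
p' = p + 1/4·F = (2.3698,-0.7951)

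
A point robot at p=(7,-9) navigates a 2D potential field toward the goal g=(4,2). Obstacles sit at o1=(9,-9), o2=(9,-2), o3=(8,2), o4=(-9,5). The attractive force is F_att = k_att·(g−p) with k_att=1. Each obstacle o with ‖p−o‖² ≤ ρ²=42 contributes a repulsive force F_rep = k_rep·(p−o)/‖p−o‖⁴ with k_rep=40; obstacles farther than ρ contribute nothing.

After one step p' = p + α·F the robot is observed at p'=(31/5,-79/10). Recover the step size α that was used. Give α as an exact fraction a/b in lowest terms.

F_att = 1·(g−p) = 1·(-3,11) = (-3.0000,11.0000)
o1: d²=4 ≤ ρ²=42; F_rep = 40·(-2,0)/4² = (-5.0000,0.0000)
o2: d²=53 > ρ²=42 → inactive
o3: d²=122 > ρ²=42 → inactive
o4: d²=452 > ρ²=42 → inactive
F = F_att + ΣF_rep = (-8.0000,11.0000)
Δp = p'−p = (-0.8000,1.1000); α = Δx/Fx = (-4/5) / (-8) = 1/10
check: Δy/Fy = (11/10) / (11) = 1/10 ✓

α = 1/10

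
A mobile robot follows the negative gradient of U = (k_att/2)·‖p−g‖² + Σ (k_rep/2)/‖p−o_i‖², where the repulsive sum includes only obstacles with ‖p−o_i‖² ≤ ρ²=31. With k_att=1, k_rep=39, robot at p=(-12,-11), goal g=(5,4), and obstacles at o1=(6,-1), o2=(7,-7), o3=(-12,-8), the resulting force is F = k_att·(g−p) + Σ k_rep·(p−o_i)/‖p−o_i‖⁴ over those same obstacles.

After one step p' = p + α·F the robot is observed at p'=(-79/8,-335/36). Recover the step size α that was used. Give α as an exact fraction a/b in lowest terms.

F_att = 1·(g−p) = 1·(17,15) = (17.0000,15.0000)
o1: d²=424 > ρ²=31 → inactive
o2: d²=377 > ρ²=31 → inactive
o3: d²=9 ≤ ρ²=31; F_rep = 39·(0,-3)/9² = (0.0000,-1.4444)
F = F_att + ΣF_rep = (17.0000,13.5556)
Δp = p'−p = (2.1250,1.6944); α = Δx/Fx = (17/8) / (17) = 1/8
check: Δy/Fy = (61/36) / (122/9) = 1/8 ✓

α = 1/8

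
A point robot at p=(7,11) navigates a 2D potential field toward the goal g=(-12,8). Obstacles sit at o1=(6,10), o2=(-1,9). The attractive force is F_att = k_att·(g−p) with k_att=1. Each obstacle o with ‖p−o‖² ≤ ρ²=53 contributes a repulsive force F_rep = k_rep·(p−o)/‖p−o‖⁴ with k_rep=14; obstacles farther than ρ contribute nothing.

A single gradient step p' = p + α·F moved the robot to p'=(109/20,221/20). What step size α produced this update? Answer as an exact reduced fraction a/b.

F_att = 1·(g−p) = 1·(-19,-3) = (-19.0000,-3.0000)
o1: d²=2 ≤ ρ²=53; F_rep = 14·(1,1)/2² = (3.5000,3.5000)
o2: d²=68 > ρ²=53 → inactive
F = F_att + ΣF_rep = (-15.5000,0.5000)
Δp = p'−p = (-1.5500,0.0500); α = Δx/Fx = (-31/20) / (-31/2) = 1/10
check: Δy/Fy = (1/20) / (1/2) = 1/10 ✓

α = 1/10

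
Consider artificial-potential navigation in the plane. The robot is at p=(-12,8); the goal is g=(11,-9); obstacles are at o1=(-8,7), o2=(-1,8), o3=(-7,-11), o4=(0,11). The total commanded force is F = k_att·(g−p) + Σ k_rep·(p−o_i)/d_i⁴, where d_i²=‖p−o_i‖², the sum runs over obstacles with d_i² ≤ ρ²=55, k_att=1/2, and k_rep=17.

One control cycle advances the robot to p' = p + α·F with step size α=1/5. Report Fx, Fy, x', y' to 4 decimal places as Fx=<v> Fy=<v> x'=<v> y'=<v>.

Fx=11.2647 Fy=-8.4412 x'=-9.7471 y'=6.3118

F_att = 1/2·(g−p) = 1/2·(23,-17) = (11.5000,-8.5000)
o1: d²=17 ≤ ρ²=55; F_rep = 17·(-4,1)/17² = (-0.2353,0.0588)
o2: d²=121 > ρ²=55 → inactive
o3: d²=386 > ρ²=55 → inactive
o4: d²=153 > ρ²=55 → inactive
F = F_att + ΣF_rep = (11.2647,-8.4412)
p' = p + 1/5·F = (-9.7471,6.3118)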